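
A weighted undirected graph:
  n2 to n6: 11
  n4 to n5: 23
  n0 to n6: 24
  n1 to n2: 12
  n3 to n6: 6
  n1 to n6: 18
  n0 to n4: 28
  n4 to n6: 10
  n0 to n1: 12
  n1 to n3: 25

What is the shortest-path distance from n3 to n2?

A few of the n3→n2 routes:
n3 - n1 - n2: 25 + 12 = 37
n3 - n6 - n1 - n2: 6 + 18 + 12 = 36
n3 - n6 - n2: 6 + 11 = 17
Shortest: 17.

17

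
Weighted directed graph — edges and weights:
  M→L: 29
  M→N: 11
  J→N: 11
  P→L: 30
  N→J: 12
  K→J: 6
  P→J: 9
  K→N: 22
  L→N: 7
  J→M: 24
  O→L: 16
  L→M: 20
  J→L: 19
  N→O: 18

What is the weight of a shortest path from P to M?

Routes from P to M:
P -> L -> N -> J -> M: 30 + 7 + 12 + 24 = 73
P -> J -> N -> O -> L -> M: 9 + 11 + 18 + 16 + 20 = 74
P -> J -> M: 9 + 24 = 33
P -> J -> L -> M: 9 + 19 + 20 = 48
P -> L -> M: 30 + 20 = 50
The minimum is 33.

33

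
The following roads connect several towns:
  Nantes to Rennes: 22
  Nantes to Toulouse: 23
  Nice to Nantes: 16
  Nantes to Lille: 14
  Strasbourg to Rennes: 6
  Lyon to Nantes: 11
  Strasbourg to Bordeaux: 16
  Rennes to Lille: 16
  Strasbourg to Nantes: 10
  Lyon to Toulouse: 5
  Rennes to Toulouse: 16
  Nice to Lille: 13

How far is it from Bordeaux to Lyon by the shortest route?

37

Comparing a few candidate routes:
Bordeaux - Strasbourg - Nantes - Lyon: 16 + 10 + 11 = 37
Bordeaux - Strasbourg - Rennes - Toulouse - Lyon: 16 + 6 + 16 + 5 = 43
Bordeaux - Strasbourg - Rennes - Lille - Nantes - Lyon: 16 + 6 + 16 + 14 + 11 = 63
Bordeaux - Strasbourg - Nantes - Toulouse - Lyon: 16 + 10 + 23 + 5 = 54
Bordeaux - Strasbourg - Rennes - Nantes - Lyon: 16 + 6 + 22 + 11 = 55
Best route has total 37.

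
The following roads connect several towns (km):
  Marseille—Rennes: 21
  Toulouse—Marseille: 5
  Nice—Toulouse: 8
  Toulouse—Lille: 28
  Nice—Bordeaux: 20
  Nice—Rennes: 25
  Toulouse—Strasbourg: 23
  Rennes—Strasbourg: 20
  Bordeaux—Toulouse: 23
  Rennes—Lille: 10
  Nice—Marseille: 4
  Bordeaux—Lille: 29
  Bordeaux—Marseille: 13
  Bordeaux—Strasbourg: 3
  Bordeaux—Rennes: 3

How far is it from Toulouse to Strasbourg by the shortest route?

Checking several routes:
Toulouse→Bordeaux→Strasbourg: 23 + 3 = 26
Toulouse→Marseille→Bordeaux→Strasbourg: 5 + 13 + 3 = 21
Toulouse→Strasbourg: 23
Best route has total 21 km.

21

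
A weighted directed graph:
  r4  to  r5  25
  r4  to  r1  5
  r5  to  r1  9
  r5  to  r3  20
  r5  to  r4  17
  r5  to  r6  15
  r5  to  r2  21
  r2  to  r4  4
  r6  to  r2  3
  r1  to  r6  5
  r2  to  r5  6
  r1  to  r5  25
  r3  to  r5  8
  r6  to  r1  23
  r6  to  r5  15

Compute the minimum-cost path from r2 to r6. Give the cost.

14

Some routes from r2 to r6:
r2 → r5 → r1 → r6: 6 + 9 + 5 = 20
r2 → r5 → r4 → r1 → r6: 6 + 17 + 5 + 5 = 33
r2 → r5 → r6: 6 + 15 = 21
r2 → r4 → r1 → r6: 4 + 5 + 5 = 14
Best route has total 14.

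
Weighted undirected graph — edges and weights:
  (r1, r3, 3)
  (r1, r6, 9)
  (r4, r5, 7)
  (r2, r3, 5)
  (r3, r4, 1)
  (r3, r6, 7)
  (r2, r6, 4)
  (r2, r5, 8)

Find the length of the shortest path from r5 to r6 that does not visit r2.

15

Paths from r5 to r6 avoiding r2:
r5 - r4 - r3 - r6: 7 + 1 + 7 = 15
r5 - r4 - r3 - r1 - r6: 7 + 1 + 3 + 9 = 20
The minimum is 15.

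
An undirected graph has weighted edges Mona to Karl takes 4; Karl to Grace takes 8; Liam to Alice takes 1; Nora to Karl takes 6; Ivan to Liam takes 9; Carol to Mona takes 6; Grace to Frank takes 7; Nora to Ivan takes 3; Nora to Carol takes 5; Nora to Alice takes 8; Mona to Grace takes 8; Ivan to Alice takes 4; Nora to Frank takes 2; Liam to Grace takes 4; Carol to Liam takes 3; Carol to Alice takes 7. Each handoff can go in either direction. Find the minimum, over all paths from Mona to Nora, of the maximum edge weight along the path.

6

A few of the Mona→Nora routes:
Mona-Carol-Liam-Alice-Ivan-Nora: max(6, 3, 1, 4, 3) = 6
Mona-Carol-Nora: max(6, 5) = 6
Mona-Karl-Nora: max(4, 6) = 6
The minimum achievable maximum is 6.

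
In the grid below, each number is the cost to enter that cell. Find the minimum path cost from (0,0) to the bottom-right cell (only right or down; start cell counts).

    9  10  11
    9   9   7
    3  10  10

41

One optimal route is [0,0] [1,0] [2,0] [2,1] [2,2].
Its cost is 9 + 9 + 3 + 10 + 10 = 41.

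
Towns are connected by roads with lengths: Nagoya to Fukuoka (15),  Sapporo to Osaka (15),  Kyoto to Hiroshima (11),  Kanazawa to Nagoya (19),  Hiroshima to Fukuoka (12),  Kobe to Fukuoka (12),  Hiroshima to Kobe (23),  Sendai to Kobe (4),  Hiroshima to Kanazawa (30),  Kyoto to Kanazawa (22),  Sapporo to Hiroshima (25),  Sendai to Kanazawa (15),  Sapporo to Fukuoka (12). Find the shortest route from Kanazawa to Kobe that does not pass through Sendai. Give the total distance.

46

Comparing a few candidate routes:
Kanazawa → Hiroshima → Kobe: 30 + 23 = 53
Kanazawa → Nagoya → Fukuoka → Kobe: 19 + 15 + 12 = 46
Kanazawa → Kyoto → Hiroshima → Kobe: 22 + 11 + 23 = 56
Kanazawa → Hiroshima → Fukuoka → Kobe: 30 + 12 + 12 = 54
Kanazawa → Kyoto → Hiroshima → Fukuoka → Kobe: 22 + 11 + 12 + 12 = 57
The minimum is 46.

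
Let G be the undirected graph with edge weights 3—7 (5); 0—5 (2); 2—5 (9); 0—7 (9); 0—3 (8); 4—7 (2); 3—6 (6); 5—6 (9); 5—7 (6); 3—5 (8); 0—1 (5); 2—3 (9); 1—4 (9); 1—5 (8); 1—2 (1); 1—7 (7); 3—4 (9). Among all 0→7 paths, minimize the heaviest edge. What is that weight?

6

Some routes from 0 to 7:
0 -> 5 -> 7: max(2, 6) = 6
0 -> 1 -> 5 -> 7: max(5, 8, 6) = 8
0 -> 1 -> 7: max(5, 7) = 7
Best route has worst link 6.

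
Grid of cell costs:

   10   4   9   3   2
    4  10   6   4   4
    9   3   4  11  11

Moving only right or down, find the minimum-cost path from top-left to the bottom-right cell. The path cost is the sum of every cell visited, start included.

43

One optimal route is (0,0) → (0,1) → (0,2) → (0,3) → (0,4) → (1,4) → (2,4).
Its cost is 10 + 4 + 9 + 3 + 2 + 4 + 11 = 43.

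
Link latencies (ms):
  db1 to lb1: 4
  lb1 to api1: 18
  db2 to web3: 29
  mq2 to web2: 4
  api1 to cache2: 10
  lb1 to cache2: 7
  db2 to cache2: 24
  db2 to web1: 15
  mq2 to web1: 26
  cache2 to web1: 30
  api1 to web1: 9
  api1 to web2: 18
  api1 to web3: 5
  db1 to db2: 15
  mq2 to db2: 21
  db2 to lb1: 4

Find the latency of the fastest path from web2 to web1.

Checking several routes:
web2→mq2→web1: 4 + 26 = 30
web2→api1→cache2→lb1→db2→web1: 18 + 10 + 7 + 4 + 15 = 54
web2→mq2→db2→web1: 4 + 21 + 15 = 40
web2→api1→web1: 18 + 9 = 27
web2→api1→lb1→db2→web1: 18 + 18 + 4 + 15 = 55
Best route has total 27 ms.

27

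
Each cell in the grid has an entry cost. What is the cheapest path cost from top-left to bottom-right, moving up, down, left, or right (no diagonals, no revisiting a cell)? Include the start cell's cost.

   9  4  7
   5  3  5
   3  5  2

Path [0,0] [0,1] [1,1] [1,2] [2,2]: 9 + 4 + 3 + 5 + 2 = 23.

23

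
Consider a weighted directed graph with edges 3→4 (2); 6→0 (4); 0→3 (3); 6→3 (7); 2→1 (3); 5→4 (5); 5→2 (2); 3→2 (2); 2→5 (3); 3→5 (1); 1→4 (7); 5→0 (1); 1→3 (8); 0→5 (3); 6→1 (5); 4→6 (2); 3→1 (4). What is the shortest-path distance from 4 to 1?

Some routes from 4 to 1:
4 -> 6 -> 3 -> 2 -> 1: 2 + 7 + 2 + 3 = 14
4 -> 6 -> 0 -> 3 -> 1: 2 + 4 + 3 + 4 = 13
4 -> 6 -> 3 -> 1: 2 + 7 + 4 = 13
4 -> 6 -> 1: 2 + 5 = 7
Shortest: 7.

7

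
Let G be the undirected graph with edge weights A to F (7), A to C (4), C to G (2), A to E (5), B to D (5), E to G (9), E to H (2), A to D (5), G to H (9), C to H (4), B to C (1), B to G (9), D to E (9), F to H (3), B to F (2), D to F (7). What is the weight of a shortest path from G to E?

8

Checking several routes:
G→E: 9
G→C→B→F→H→E: 2 + 1 + 2 + 3 + 2 = 10
G→C→H→E: 2 + 4 + 2 = 8
Best route has total 8.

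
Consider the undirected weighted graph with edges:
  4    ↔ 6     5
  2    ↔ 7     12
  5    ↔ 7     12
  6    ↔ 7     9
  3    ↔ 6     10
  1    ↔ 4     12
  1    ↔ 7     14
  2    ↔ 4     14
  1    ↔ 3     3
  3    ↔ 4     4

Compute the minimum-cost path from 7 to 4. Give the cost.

14

Checking several routes:
7 - 2 - 4: 12 + 14 = 26
7 - 1 - 3 - 4: 14 + 3 + 4 = 21
7 - 1 - 4: 14 + 12 = 26
7 - 6 - 3 - 4: 9 + 10 + 4 = 23
7 - 6 - 4: 9 + 5 = 14
The minimum is 14.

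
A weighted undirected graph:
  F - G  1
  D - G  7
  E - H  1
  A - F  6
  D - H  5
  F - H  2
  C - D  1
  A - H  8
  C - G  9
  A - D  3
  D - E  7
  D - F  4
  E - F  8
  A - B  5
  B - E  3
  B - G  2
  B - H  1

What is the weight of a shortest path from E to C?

Checking several routes:
E → H → F → D → C: 1 + 2 + 4 + 1 = 8
E → H → D → C: 1 + 5 + 1 = 7
E → B → H → D → C: 3 + 1 + 5 + 1 = 10
E → H → B → G → F → D → C: 1 + 1 + 2 + 1 + 4 + 1 = 10
E → D → C: 7 + 1 = 8
Best route has total 7.

7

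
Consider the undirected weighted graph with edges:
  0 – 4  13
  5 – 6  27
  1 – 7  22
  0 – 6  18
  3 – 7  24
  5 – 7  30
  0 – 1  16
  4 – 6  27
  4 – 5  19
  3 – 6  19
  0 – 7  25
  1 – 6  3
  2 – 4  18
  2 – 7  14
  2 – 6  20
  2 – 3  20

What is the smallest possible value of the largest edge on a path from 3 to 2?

A few of the 3→2 routes:
3→6→1→0→4→2: max(19, 3, 16, 13, 18) = 19
3→6→2: max(19, 20) = 20
3→6→0→4→2: max(19, 18, 13, 18) = 19
3→2: max(20) = 20
Best route has worst link 19.

19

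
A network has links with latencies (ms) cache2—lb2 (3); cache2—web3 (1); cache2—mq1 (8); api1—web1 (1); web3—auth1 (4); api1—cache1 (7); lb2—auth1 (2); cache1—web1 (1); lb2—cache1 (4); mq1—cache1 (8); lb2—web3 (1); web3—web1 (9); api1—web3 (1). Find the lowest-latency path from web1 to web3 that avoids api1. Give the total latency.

A few of the web1→web3 routes:
web1 → cache1 → lb2 → auth1 → web3: 1 + 4 + 2 + 4 = 11
web1 → cache1 → lb2 → web3: 1 + 4 + 1 = 6
web1 → cache1 → lb2 → cache2 → web3: 1 + 4 + 3 + 1 = 9
web1 → cache1 → mq1 → cache2 → lb2 → web3: 1 + 8 + 8 + 3 + 1 = 21
web1 → web3: 9
web1 → cache1 → mq1 → cache2 → web3: 1 + 8 + 8 + 1 = 18
The minimum is 6 ms.

6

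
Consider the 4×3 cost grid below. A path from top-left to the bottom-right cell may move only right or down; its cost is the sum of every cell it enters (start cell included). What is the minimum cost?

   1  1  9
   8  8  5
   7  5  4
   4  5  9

28

One optimal route is [0,0]→[0,1]→[1,1]→[1,2]→[2,2]→[3,2].
Its cost is 1 + 1 + 8 + 5 + 4 + 9 = 28.
(Top row then right column would cost 29.)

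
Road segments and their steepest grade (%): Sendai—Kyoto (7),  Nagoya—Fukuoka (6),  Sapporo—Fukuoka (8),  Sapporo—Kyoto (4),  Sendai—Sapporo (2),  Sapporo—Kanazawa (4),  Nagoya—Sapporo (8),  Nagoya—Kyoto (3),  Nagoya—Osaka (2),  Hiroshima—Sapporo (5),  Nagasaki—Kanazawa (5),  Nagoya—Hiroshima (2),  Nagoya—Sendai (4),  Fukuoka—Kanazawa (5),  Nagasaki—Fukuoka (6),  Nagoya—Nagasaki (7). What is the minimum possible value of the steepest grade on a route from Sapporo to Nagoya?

4

Comparing a few candidate routes:
Sapporo - Hiroshima - Nagoya: max(5, 2) = 5
Sapporo - Kyoto - Nagoya: max(4, 3) = 4
Sapporo - Sendai - Nagoya: max(2, 4) = 4
Smallest bottleneck: 4%.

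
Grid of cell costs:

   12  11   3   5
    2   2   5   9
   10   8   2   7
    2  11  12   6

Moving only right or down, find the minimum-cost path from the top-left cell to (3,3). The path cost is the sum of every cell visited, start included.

36

Cheapest: (0,0)→(1,0)→(1,1)→(1,2)→(2,2)→(2,3)→(3,3)
  12 + 2 + 2 + 5 + 2 + 7 + 6 = 36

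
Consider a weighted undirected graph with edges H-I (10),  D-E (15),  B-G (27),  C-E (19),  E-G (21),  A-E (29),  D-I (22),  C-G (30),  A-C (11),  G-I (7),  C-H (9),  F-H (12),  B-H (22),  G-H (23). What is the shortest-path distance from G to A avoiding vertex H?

Some routes from G to A avoiding H:
G→E→C→A: 21 + 19 + 11 = 51
G→C→A: 30 + 11 = 41
G→E→A: 21 + 29 = 50
The minimum is 41.

41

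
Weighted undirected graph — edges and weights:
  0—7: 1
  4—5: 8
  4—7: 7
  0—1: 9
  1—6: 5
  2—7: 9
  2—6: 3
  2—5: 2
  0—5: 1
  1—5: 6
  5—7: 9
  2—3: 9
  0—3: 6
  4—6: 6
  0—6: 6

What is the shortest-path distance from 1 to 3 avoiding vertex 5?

Comparing a few candidate routes:
1 - 6 - 0 - 3: 5 + 6 + 6 = 17
1 - 6 - 4 - 7 - 0 - 3: 5 + 6 + 7 + 1 + 6 = 25
1 - 0 - 3: 9 + 6 = 15
1 - 6 - 2 - 3: 5 + 3 + 9 = 17
1 - 6 - 2 - 7 - 0 - 3: 5 + 3 + 9 + 1 + 6 = 24
Shortest: 15.

15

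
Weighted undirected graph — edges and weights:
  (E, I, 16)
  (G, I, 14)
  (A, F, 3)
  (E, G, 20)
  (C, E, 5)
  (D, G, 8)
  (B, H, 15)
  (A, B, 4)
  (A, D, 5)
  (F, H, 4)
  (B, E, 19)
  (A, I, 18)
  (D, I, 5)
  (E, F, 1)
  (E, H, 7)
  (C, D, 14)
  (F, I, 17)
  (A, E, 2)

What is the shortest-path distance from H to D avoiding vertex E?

12

Some routes from H to D avoiding E:
H→B→A→I→D: 15 + 4 + 18 + 5 = 42
H→B→A→D: 15 + 4 + 5 = 24
H→F→A→D: 4 + 3 + 5 = 12
H→F→A→I→D: 4 + 3 + 18 + 5 = 30
H→F→I→D: 4 + 17 + 5 = 26
Shortest: 12.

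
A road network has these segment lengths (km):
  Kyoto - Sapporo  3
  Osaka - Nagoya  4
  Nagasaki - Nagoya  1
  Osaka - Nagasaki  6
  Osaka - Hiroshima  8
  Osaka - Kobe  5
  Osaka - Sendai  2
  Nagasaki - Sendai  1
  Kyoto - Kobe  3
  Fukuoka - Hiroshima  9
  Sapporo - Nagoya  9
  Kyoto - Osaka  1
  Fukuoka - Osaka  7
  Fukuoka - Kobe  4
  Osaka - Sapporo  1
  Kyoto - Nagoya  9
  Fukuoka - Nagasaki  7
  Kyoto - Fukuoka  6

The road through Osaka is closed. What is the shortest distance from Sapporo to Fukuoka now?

9

Some routes from Sapporo to Fukuoka avoiding Osaka:
Sapporo-Nagoya-Nagasaki-Fukuoka: 9 + 1 + 7 = 17
Sapporo-Kyoto-Fukuoka: 3 + 6 = 9
Sapporo-Kyoto-Kobe-Fukuoka: 3 + 3 + 4 = 10
The minimum is 9 km.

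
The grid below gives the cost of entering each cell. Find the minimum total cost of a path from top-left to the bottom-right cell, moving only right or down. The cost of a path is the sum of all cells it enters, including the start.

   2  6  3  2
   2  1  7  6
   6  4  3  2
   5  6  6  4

18

Take [0,0] → [1,0] → [1,1] → [2,1] → [2,2] → [2,3] → [3,3] for a total of 2 + 2 + 1 + 4 + 3 + 2 + 4 = 18.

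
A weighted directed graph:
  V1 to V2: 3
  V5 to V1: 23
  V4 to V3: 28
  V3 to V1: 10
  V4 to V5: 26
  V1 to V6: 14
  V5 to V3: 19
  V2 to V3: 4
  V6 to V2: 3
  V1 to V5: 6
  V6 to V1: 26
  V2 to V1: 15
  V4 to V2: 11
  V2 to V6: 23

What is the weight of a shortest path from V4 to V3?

15

Checking several routes:
V4-V3: 28
V4-V2-V3: 11 + 4 = 15
V4-V5-V1-V2-V3: 26 + 23 + 3 + 4 = 56
V4-V2-V1-V5-V3: 11 + 15 + 6 + 19 = 51
V4-V5-V3: 26 + 19 = 45
V4-V5-V1-V6-V2-V3: 26 + 23 + 14 + 3 + 4 = 70
Best route has total 15.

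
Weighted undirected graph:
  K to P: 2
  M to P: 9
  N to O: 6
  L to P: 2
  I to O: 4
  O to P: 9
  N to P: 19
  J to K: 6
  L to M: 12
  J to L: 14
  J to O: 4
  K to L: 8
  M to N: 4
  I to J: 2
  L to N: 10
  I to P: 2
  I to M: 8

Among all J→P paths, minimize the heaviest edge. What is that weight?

2

Checking several routes:
J-I-P: max(2, 2) = 2
J-O-I-P: max(4, 4, 2) = 4
J-K-L-P: max(6, 8, 2) = 8
J-K-P: max(6, 2) = 6
Best route has worst link 2.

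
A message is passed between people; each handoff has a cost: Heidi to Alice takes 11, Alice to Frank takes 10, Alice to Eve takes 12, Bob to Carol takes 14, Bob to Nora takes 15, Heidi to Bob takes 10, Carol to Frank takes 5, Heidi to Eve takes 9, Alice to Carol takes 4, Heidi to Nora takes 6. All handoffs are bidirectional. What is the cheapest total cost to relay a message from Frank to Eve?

21

A few of the Frank→Eve routes:
Frank - Alice - Eve: 10 + 12 = 22
Frank - Alice - Heidi - Eve: 10 + 11 + 9 = 30
Frank - Carol - Alice - Heidi - Eve: 5 + 4 + 11 + 9 = 29
Frank - Carol - Alice - Eve: 5 + 4 + 12 = 21
Best route has total 21.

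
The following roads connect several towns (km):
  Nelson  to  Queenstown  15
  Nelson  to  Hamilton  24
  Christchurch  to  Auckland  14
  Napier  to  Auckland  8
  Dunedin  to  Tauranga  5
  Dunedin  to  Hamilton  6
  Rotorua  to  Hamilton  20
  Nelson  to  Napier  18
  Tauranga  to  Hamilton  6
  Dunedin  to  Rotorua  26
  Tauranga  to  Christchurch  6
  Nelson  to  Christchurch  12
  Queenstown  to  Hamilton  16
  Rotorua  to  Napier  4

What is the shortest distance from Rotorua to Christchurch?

A few of the Rotorua→Christchurch routes:
Rotorua-Napier-Nelson-Christchurch: 4 + 18 + 12 = 34
Rotorua-Hamilton-Tauranga-Christchurch: 20 + 6 + 6 = 32
Rotorua-Napier-Auckland-Christchurch: 4 + 8 + 14 = 26
Rotorua-Dunedin-Tauranga-Christchurch: 26 + 5 + 6 = 37
Rotorua-Hamilton-Dunedin-Tauranga-Christchurch: 20 + 6 + 5 + 6 = 37
Rotorua-Dunedin-Hamilton-Tauranga-Christchurch: 26 + 6 + 6 + 6 = 44
Shortest: 26 km.

26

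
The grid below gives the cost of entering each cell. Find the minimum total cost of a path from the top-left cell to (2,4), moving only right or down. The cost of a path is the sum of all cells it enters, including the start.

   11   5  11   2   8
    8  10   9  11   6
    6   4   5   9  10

53

Path [0,0] -> [0,1] -> [0,2] -> [0,3] -> [0,4] -> [1,4] -> [2,4]: 11 + 5 + 11 + 2 + 8 + 6 + 10 = 53.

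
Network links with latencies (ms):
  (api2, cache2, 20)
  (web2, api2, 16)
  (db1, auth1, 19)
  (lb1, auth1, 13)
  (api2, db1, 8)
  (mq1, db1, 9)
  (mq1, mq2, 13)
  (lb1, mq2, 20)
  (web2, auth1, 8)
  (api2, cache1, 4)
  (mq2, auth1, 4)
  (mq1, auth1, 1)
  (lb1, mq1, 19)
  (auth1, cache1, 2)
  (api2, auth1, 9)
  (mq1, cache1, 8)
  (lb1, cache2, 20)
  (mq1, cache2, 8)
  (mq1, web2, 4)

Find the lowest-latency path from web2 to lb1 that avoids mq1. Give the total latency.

21

A few of the web2→lb1 routes:
web2-auth1-mq2-lb1: 8 + 4 + 20 = 32
web2-api2-cache1-auth1-lb1: 16 + 4 + 2 + 13 = 35
web2-auth1-lb1: 8 + 13 = 21
Shortest: 21 ms.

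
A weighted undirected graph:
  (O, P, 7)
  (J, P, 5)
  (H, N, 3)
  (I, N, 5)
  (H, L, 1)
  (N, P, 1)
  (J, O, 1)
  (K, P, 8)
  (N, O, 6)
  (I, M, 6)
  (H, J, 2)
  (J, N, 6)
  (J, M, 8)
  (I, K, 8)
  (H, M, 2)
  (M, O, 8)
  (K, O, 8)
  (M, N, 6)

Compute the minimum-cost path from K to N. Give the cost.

9

Some routes from K to N:
K - O - J - P - N: 8 + 1 + 5 + 1 = 15
K - P - N: 8 + 1 = 9
K - O - J - N: 8 + 1 + 6 = 15
K - O - N: 8 + 6 = 14
K - O - J - H - N: 8 + 1 + 2 + 3 = 14
K - I - N: 8 + 5 = 13
Best route has total 9.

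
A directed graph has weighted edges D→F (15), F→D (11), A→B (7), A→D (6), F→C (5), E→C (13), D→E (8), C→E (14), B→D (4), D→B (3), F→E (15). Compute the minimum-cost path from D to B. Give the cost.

3

Routes from D to B:
D-B: 3
Shortest: 3.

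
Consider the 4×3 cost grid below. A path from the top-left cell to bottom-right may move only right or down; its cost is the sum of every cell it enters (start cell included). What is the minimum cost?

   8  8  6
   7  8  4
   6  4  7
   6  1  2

Take (0,0)→(1,0)→(2,0)→(2,1)→(3,1)→(3,2) for a total of 8 + 7 + 6 + 4 + 1 + 2 = 28.
(Top row then right column would cost 35.)

28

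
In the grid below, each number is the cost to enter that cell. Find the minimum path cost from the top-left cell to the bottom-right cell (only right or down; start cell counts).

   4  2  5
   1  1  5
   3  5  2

13

Best path: [0,0] -> [1,0] -> [1,1] -> [1,2] -> [2,2]
Cost: 4 + 1 + 1 + 5 + 2 = 13
(Top row then right column would cost 18.)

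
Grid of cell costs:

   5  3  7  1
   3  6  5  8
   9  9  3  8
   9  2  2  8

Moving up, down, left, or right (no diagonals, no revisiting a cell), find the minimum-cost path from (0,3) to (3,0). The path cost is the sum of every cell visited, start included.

29

Path r0c3 r0c2 r1c2 r2c2 r3c2 r3c1 r3c0: 1 + 7 + 5 + 3 + 2 + 2 + 9 = 29.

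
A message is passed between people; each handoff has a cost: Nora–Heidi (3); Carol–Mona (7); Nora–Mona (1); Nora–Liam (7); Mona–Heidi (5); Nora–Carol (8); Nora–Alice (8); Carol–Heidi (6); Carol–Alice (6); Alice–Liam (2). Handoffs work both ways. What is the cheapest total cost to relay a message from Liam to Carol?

Comparing a few candidate routes:
Liam - Alice - Nora - Mona - Carol: 2 + 8 + 1 + 7 = 18
Liam - Nora - Carol: 7 + 8 = 15
Liam - Nora - Mona - Carol: 7 + 1 + 7 = 15
Liam - Nora - Heidi - Carol: 7 + 3 + 6 = 16
Liam - Alice - Nora - Carol: 2 + 8 + 8 = 18
Liam - Alice - Carol: 2 + 6 = 8
Best route has total 8.

8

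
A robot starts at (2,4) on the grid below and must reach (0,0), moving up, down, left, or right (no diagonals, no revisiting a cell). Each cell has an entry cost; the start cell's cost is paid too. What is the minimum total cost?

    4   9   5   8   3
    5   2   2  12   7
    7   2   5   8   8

Take [2,4] → [2,3] → [2,2] → [1,2] → [1,1] → [1,0] → [0,0] for a total of 8 + 8 + 5 + 2 + 2 + 5 + 4 = 34.

34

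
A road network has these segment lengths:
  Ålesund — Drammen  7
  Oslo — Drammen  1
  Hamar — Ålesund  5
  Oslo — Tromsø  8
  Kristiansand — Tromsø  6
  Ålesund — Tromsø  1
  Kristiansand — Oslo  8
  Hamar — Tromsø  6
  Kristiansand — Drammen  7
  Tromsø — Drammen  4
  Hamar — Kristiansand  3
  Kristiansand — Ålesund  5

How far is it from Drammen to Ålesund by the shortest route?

5

Comparing a few candidate routes:
Drammen - Tromsø - Ålesund: 4 + 1 = 5
Drammen - Oslo - Tromsø - Ålesund: 1 + 8 + 1 = 10
Drammen - Ålesund: 7
Shortest: 5.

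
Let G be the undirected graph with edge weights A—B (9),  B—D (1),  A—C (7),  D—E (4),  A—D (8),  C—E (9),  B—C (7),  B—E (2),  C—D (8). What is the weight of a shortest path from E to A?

Checking several routes:
E - B - D - A: 2 + 1 + 8 = 11
E - C - A: 9 + 7 = 16
E - D - A: 4 + 8 = 12
E - D - B - A: 4 + 1 + 9 = 14
E - B - A: 2 + 9 = 11
Best route has total 11.

11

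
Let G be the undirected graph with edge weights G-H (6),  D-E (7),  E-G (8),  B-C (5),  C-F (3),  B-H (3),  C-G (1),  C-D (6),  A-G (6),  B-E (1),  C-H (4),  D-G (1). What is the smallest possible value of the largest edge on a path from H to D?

4

A few of the H→D routes:
H → C → D: max(4, 6) = 6
H → B → C → G → D: max(3, 5, 1, 1) = 5
H → C → G → D: max(4, 1, 1) = 4
Smallest bottleneck: 4.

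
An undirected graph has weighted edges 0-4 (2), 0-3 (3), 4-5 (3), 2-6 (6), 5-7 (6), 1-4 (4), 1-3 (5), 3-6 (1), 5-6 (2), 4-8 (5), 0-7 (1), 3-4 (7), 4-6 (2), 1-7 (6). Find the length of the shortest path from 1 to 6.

6

Checking several routes:
1 -> 4 -> 5 -> 6: 4 + 3 + 2 = 9
1 -> 4 -> 6: 4 + 2 = 6
1 -> 3 -> 6: 5 + 1 = 6
The minimum is 6.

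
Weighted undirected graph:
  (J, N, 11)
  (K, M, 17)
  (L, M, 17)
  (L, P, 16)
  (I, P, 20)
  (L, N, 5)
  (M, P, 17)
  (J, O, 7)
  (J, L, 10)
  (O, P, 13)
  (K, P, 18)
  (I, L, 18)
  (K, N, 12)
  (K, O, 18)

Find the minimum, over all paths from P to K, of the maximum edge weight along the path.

13

A few of the P→K routes:
P-O-J-N-K: max(13, 7, 11, 12) = 13
P-L-J-N-K: max(16, 10, 11, 12) = 16
P-L-N-K: max(16, 5, 12) = 16
P-O-J-L-N-K: max(13, 7, 10, 5, 12) = 13
Smallest bottleneck: 13.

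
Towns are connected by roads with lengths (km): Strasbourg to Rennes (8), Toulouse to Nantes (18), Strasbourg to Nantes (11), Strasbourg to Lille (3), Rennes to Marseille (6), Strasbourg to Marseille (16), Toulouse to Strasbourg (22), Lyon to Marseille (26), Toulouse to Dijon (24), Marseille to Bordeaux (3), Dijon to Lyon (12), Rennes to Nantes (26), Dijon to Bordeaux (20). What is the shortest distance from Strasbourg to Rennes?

8

A few of the Strasbourg→Rennes routes:
Strasbourg -> Nantes -> Rennes: 11 + 26 = 37
Strasbourg -> Marseille -> Rennes: 16 + 6 = 22
Strasbourg -> Rennes: 8
Shortest: 8 km.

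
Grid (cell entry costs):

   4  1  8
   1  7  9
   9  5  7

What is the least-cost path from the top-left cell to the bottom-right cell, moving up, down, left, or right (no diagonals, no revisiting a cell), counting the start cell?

24

Path [0,0] [0,1] [1,1] [2,1] [2,2]: 4 + 1 + 7 + 5 + 7 = 24.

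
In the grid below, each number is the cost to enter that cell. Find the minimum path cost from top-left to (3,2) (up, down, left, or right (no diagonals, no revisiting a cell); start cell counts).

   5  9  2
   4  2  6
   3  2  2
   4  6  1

16

Take (0,0)→(1,0)→(1,1)→(2,1)→(2,2)→(3,2) for a total of 5 + 4 + 2 + 2 + 2 + 1 = 16.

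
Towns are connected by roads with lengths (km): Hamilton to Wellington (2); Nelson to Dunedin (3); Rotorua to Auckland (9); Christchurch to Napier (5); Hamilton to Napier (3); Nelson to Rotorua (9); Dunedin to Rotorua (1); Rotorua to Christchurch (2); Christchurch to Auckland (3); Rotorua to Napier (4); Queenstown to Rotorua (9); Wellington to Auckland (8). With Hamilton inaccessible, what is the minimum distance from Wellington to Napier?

16

Candidate routes:
Wellington→Auckland→Rotorua→Napier: 8 + 9 + 4 = 21
Wellington→Auckland→Christchurch→Rotorua→Napier: 8 + 3 + 2 + 4 = 17
Wellington→Auckland→Christchurch→Napier: 8 + 3 + 5 = 16
Wellington→Auckland→Rotorua→Christchurch→Napier: 8 + 9 + 2 + 5 = 24
Shortest: 16 km.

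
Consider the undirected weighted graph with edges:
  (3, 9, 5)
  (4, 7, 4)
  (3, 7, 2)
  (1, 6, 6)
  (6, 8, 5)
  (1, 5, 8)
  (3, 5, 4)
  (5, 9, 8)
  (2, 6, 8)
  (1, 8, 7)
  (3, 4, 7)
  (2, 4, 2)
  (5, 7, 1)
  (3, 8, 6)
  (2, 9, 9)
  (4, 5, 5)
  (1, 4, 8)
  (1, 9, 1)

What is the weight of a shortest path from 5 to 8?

Comparing a few candidate routes:
5 → 1 → 8: 8 + 7 = 15
5 → 3 → 8: 4 + 6 = 10
5 → 7 → 3 → 8: 1 + 2 + 6 = 9
Best route has total 9.

9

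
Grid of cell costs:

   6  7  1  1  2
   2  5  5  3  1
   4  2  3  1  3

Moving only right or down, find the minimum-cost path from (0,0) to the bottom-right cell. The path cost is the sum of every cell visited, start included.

Best path: r0c0 r0c1 r0c2 r0c3 r0c4 r1c4 r2c4
Cost: 6 + 7 + 1 + 1 + 2 + 1 + 3 = 21

21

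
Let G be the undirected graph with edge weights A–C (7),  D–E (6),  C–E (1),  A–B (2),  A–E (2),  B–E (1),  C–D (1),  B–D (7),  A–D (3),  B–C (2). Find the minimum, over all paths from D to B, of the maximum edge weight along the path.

Some routes from D to B:
D→C→B: max(1, 2) = 2
D→C→E→A→B: max(1, 1, 2, 2) = 2
D→C→E→B: max(1, 1, 1) = 1
D→A→E→C→B: max(3, 2, 1, 2) = 3
D→A→E→B: max(3, 2, 1) = 3
The minimum achievable maximum is 1.

1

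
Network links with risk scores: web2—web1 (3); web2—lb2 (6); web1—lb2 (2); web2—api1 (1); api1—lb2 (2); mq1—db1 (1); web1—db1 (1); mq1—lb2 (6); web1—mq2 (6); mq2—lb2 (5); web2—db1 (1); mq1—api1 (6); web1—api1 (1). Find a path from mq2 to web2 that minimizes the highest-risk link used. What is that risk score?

A few of the mq2→web2 routes:
mq2 -> lb2 -> api1 -> web1 -> db1 -> web2: max(5, 2, 1, 1, 1) = 5
mq2 -> lb2 -> api1 -> web2: max(5, 2, 1) = 5
mq2 -> lb2 -> web1 -> web2: max(5, 2, 3) = 5
mq2 -> lb2 -> api1 -> web1 -> web2: max(5, 2, 1, 3) = 5
Best route has worst link 5.

5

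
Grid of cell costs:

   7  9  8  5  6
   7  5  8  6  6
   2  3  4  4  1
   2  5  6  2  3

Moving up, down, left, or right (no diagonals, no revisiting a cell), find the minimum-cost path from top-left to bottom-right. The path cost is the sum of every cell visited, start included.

Path (0,0) → (1,0) → (2,0) → (2,1) → (2,2) → (2,3) → (2,4) → (3,4): 7 + 7 + 2 + 3 + 4 + 4 + 1 + 3 = 31.

31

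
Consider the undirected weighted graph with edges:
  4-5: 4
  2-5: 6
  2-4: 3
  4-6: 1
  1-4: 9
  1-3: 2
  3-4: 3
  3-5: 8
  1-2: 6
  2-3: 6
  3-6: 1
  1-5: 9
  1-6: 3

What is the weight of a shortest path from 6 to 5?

5

Some routes from 6 to 5:
6→3→5: 1 + 8 = 9
6→4→5: 1 + 4 = 5
6→4→3→5: 1 + 3 + 8 = 12
6→3→4→5: 1 + 3 + 4 = 8
6→4→2→5: 1 + 3 + 6 = 10
The minimum is 5.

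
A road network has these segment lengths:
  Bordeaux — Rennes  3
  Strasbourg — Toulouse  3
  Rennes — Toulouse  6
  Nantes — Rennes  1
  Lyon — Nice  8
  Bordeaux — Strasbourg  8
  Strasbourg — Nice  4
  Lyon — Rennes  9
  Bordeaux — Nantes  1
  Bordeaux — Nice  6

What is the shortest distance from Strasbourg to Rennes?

9

Comparing a few candidate routes:
Strasbourg → Toulouse → Rennes: 3 + 6 = 9
Strasbourg → Bordeaux → Rennes: 8 + 3 = 11
Strasbourg → Nice → Bordeaux → Nantes → Rennes: 4 + 6 + 1 + 1 = 12
Strasbourg → Nice → Lyon → Rennes: 4 + 8 + 9 = 21
Strasbourg → Bordeaux → Nantes → Rennes: 8 + 1 + 1 = 10
Strasbourg → Nice → Bordeaux → Rennes: 4 + 6 + 3 = 13
Best route has total 9.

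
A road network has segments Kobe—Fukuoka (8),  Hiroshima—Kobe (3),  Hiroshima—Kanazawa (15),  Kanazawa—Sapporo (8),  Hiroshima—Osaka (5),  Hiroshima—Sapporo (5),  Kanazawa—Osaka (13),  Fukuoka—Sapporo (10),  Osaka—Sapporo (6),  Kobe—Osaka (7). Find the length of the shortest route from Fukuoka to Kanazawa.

Some routes from Fukuoka to Kanazawa:
Fukuoka - Kobe - Hiroshima - Kanazawa: 8 + 3 + 15 = 26
Fukuoka - Kobe - Hiroshima - Sapporo - Kanazawa: 8 + 3 + 5 + 8 = 24
Fukuoka - Sapporo - Kanazawa: 10 + 8 = 18
The minimum is 18.

18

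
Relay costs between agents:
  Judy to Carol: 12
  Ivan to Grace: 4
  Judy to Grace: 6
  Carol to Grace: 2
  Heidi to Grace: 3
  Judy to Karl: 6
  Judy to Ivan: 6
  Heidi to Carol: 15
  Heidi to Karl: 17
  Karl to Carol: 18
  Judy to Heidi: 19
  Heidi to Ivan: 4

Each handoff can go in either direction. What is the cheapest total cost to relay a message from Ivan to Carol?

Comparing a few candidate routes:
Ivan - Heidi - Carol: 4 + 15 = 19
Ivan - Grace - Carol: 4 + 2 = 6
Ivan - Heidi - Grace - Carol: 4 + 3 + 2 = 9
Ivan - Judy - Carol: 6 + 12 = 18
Ivan - Judy - Grace - Carol: 6 + 6 + 2 = 14
Ivan - Grace - Heidi - Carol: 4 + 3 + 15 = 22
Best route has total 6.

6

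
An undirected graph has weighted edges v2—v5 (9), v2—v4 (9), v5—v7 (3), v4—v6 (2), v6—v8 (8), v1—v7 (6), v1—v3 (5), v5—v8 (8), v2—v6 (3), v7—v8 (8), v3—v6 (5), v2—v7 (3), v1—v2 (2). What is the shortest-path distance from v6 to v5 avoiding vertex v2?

Checking several routes:
v6 → v8 → v7 → v5: 8 + 8 + 3 = 19
v6 → v8 → v5: 8 + 8 = 16
v6 → v3 → v1 → v7 → v5: 5 + 5 + 6 + 3 = 19
Shortest: 16.

16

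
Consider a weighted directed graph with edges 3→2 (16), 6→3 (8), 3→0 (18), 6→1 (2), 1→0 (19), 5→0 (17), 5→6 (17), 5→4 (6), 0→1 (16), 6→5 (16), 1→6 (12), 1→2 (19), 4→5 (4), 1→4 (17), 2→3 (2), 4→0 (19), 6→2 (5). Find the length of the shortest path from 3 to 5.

55

Routes from 3 to 5:
3 → 0 → 1 → 4 → 5: 18 + 16 + 17 + 4 = 55
3 → 0 → 1 → 6 → 5: 18 + 16 + 12 + 16 = 62
The minimum is 55.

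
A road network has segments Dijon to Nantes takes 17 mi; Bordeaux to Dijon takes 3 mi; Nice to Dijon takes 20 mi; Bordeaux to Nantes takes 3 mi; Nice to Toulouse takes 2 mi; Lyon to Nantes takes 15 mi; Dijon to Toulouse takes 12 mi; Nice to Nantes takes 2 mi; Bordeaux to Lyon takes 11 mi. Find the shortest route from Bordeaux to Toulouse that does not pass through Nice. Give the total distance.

15

Routes from Bordeaux to Toulouse avoiding Nice:
Bordeaux-Dijon-Toulouse: 3 + 12 = 15
Bordeaux-Lyon-Nantes-Dijon-Toulouse: 11 + 15 + 17 + 12 = 55
Bordeaux-Nantes-Dijon-Toulouse: 3 + 17 + 12 = 32
Shortest: 15 mi.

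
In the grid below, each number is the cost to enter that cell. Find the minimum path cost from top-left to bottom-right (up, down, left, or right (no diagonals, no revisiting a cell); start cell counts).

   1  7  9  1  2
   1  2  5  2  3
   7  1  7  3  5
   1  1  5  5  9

Best path: (0,0) (1,0) (1,1) (2,1) (3,1) (3,2) (3,3) (3,4)
Cost: 1 + 1 + 2 + 1 + 1 + 5 + 5 + 9 = 25

25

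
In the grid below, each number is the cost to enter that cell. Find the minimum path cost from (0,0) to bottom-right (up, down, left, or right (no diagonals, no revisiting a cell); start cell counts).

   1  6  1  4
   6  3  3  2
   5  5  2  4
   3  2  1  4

Best path: [0,0]→[0,1]→[0,2]→[1,2]→[2,2]→[3,2]→[3,3]
Cost: 1 + 6 + 1 + 3 + 2 + 1 + 4 = 18

18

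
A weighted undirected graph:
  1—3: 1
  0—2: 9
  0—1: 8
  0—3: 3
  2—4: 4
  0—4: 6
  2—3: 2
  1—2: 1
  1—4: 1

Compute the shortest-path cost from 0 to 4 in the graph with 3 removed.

6

Some routes from 0 to 4 avoiding 3:
0→1→4: 8 + 1 = 9
0→2→1→4: 9 + 1 + 1 = 11
0→4: 6
The minimum is 6.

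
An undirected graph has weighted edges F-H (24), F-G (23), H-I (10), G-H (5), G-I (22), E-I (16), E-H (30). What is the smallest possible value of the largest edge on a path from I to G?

10

Checking several routes:
I → H → G: max(10, 5) = 10
I → H → F → G: max(10, 24, 23) = 24
I → G: max(22) = 22
I → E → H → F → G: max(16, 30, 24, 23) = 30
Smallest bottleneck: 10.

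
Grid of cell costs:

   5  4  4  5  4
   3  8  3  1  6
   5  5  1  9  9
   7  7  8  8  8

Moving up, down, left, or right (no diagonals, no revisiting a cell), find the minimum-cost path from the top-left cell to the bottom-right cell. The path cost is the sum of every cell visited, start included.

Best path: r0c0→r0c1→r0c2→r1c2→r1c3→r1c4→r2c4→r3c4
Cost: 5 + 4 + 4 + 3 + 1 + 6 + 9 + 8 = 40

40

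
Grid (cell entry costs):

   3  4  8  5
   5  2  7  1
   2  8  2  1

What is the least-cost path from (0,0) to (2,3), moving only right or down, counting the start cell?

Take (0,0) → (0,1) → (1,1) → (1,2) → (1,3) → (2,3) for a total of 3 + 4 + 2 + 7 + 1 + 1 = 18.
For comparison, the top-then-right route costs 22.

18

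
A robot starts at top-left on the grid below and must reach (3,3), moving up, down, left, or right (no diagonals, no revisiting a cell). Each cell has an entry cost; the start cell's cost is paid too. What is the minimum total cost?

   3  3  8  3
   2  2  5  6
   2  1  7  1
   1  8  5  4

Cheapest: (0,0) (1,0) (1,1) (2,1) (2,2) (2,3) (3,3)
  3 + 2 + 2 + 1 + 7 + 1 + 4 = 20

20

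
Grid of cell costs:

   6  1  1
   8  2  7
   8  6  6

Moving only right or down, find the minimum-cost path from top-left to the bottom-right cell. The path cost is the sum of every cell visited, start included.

Best path: [0,0]→[0,1]→[0,2]→[1,2]→[2,2]
Cost: 6 + 1 + 1 + 7 + 6 = 21

21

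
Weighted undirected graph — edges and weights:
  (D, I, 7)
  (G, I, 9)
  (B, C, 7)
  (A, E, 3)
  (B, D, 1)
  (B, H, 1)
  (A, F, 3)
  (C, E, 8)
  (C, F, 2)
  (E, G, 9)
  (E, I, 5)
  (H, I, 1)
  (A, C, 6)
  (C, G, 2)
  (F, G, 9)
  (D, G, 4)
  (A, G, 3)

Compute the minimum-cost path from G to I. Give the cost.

7

A few of the G→I routes:
G → E → I: 9 + 5 = 14
G → I: 9
G → D → I: 4 + 7 = 11
G → A → E → I: 3 + 3 + 5 = 11
G → C → B → H → I: 2 + 7 + 1 + 1 = 11
G → D → B → H → I: 4 + 1 + 1 + 1 = 7
The minimum is 7.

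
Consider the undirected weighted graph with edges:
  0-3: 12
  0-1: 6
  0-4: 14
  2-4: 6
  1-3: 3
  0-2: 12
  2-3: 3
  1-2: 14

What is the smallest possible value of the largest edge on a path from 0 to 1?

6

Comparing a few candidate routes:
0-3-1: max(12, 3) = 12
0-2-3-1: max(12, 3, 3) = 12
0-1: max(6) = 6
Smallest bottleneck: 6.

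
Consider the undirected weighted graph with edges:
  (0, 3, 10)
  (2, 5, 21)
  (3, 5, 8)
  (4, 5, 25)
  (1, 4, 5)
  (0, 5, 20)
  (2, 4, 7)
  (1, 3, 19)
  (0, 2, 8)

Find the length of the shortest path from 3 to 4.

24

Some routes from 3 to 4:
3 - 5 - 4: 8 + 25 = 33
3 - 1 - 4: 19 + 5 = 24
3 - 0 - 2 - 4: 10 + 8 + 7 = 25
3 - 5 - 2 - 4: 8 + 21 + 7 = 36
Best route has total 24.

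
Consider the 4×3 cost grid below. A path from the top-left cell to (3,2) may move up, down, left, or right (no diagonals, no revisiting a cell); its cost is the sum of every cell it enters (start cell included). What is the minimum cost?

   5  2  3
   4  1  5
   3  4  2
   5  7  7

Take r0c0 → r0c1 → r1c1 → r2c1 → r2c2 → r3c2 for a total of 5 + 2 + 1 + 4 + 2 + 7 = 21.

21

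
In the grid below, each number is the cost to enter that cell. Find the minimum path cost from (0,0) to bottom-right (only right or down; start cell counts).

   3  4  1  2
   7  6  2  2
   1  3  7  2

One optimal route is (0,0) → (0,1) → (0,2) → (0,3) → (1,3) → (2,3).
Its cost is 3 + 4 + 1 + 2 + 2 + 2 = 14.

14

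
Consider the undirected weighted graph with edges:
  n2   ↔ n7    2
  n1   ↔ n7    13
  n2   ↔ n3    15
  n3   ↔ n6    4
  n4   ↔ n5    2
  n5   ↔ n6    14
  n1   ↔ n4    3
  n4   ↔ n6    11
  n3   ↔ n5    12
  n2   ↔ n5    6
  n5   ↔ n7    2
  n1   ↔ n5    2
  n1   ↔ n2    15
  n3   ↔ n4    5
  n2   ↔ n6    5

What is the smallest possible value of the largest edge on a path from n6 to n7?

A few of the n6→n7 routes:
n6 → n3 → n4 → n5 → n7: max(4, 5, 2, 2) = 5
n6 → n3 → n4 → n1 → n5 → n7: max(4, 5, 3, 2, 2) = 5
n6 → n2 → n7: max(5, 2) = 5
Best route has worst link 5.

5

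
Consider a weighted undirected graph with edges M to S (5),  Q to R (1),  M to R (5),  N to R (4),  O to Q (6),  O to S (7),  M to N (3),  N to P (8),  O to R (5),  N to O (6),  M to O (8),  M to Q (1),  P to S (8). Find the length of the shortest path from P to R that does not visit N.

Checking several routes:
P -> S -> M -> R: 8 + 5 + 5 = 18
P -> S -> O -> Q -> R: 8 + 7 + 6 + 1 = 22
P -> S -> M -> Q -> R: 8 + 5 + 1 + 1 = 15
P -> S -> M -> Q -> O -> R: 8 + 5 + 1 + 6 + 5 = 25
P -> S -> O -> M -> Q -> R: 8 + 7 + 8 + 1 + 1 = 25
P -> S -> O -> R: 8 + 7 + 5 = 20
The minimum is 15.

15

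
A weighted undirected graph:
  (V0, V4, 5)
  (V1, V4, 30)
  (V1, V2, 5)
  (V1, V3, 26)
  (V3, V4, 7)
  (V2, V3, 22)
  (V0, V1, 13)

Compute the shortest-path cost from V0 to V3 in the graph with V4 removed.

Candidate routes:
V0 -> V1 -> V3: 13 + 26 = 39
V0 -> V1 -> V2 -> V3: 13 + 5 + 22 = 40
The minimum is 39.

39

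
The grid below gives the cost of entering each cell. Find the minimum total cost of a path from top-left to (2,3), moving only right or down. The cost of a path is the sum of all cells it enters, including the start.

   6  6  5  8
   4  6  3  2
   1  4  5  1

21

Best path: [0,0] → [1,0] → [2,0] → [2,1] → [2,2] → [2,3]
Cost: 6 + 4 + 1 + 4 + 5 + 1 = 21
(Top row then right column would cost 28.)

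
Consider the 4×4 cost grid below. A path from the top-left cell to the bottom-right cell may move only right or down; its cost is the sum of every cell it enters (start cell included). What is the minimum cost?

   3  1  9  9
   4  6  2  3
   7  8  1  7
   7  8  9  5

One optimal route is (0,0) -> (0,1) -> (1,1) -> (1,2) -> (2,2) -> (2,3) -> (3,3).
Its cost is 3 + 1 + 6 + 2 + 1 + 7 + 5 = 25.
For comparison, the top-then-right route costs 37.

25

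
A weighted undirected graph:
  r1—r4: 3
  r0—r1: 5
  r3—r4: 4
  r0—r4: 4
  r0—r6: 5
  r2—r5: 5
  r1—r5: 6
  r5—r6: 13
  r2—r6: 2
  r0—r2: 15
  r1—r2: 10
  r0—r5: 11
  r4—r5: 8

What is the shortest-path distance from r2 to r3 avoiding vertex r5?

Comparing a few candidate routes:
r2 -> r6 -> r0 -> r4 -> r3: 2 + 5 + 4 + 4 = 15
r2 -> r1 -> r0 -> r4 -> r3: 10 + 5 + 4 + 4 = 23
r2 -> r1 -> r4 -> r3: 10 + 3 + 4 = 17
r2 -> r6 -> r0 -> r1 -> r4 -> r3: 2 + 5 + 5 + 3 + 4 = 19
Shortest: 15.

15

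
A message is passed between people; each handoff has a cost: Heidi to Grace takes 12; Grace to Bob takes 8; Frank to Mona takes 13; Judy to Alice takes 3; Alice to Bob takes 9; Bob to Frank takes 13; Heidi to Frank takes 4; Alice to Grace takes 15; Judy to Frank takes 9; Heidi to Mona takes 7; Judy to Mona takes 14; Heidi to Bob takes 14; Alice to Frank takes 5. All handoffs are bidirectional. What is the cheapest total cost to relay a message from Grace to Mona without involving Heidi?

A few of the Grace→Mona routes:
Grace→Bob→Frank→Mona: 8 + 13 + 13 = 34
Grace→Alice→Frank→Mona: 15 + 5 + 13 = 33
Grace→Bob→Alice→Judy→Mona: 8 + 9 + 3 + 14 = 34
Grace→Alice→Judy→Mona: 15 + 3 + 14 = 32
Best route has total 32.

32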